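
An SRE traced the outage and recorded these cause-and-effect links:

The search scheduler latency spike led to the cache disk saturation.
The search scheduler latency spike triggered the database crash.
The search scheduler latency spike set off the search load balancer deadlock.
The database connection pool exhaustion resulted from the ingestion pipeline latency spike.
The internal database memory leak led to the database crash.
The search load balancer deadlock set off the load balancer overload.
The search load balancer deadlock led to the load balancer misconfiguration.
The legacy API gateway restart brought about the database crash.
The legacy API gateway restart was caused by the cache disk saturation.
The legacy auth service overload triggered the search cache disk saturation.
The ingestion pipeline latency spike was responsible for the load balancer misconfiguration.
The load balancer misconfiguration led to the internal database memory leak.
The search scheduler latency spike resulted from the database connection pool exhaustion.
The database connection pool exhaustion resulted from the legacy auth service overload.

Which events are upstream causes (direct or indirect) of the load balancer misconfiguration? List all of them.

the database connection pool exhaustion, the ingestion pipeline latency spike, the legacy auth service overload, the search load balancer deadlock, the search scheduler latency spike

Immediate causes of the load balancer misconfiguration: the ingestion pipeline latency spike, the search load balancer deadlock.
Further upstream: the legacy auth service overload, the database connection pool exhaustion, the search scheduler latency spike.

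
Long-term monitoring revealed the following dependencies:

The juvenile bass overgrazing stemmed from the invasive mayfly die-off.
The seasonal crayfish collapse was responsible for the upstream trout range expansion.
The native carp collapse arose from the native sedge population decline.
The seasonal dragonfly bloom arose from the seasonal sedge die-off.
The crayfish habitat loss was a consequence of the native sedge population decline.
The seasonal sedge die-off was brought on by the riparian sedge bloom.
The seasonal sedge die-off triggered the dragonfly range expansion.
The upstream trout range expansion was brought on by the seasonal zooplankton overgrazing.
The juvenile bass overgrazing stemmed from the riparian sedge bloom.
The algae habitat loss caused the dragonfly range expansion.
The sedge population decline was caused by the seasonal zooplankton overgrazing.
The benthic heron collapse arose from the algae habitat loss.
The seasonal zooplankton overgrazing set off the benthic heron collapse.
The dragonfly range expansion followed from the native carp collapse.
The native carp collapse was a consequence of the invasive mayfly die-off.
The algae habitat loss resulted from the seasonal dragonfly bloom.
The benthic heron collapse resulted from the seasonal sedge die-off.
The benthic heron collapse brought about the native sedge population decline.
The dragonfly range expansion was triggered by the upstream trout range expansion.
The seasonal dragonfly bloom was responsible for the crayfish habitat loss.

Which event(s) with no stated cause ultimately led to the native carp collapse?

the invasive mayfly die-off, the riparian sedge bloom, the seasonal zooplankton overgrazing

Tracing upstream from the native carp collapse: the native carp collapse ← the native sedge population decline ← the benthic heron collapse ← the seasonal sedge die-off ← the riparian sedge bloom.
A separate upstream branch: the native carp collapse ← the native sedge population decline ← the benthic heron collapse ← the seasonal zooplankton overgrazing.
A separate upstream branch: the native carp collapse ← the invasive mayfly die-off.
Each of those chain origins has no stated cause.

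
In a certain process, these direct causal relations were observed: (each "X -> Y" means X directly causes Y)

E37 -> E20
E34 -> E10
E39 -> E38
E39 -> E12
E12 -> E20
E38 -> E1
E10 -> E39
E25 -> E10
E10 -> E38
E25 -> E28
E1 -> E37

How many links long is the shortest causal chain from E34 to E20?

Shortest chain: E34 → E10 → E39 → E12 → E20.

4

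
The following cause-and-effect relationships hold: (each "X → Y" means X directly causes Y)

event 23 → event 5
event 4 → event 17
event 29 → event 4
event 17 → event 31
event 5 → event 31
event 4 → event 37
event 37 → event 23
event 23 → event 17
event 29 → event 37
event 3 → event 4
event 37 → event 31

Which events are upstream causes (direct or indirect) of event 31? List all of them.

event 17, event 23, event 29, event 3, event 37, event 4, event 5

Immediate causes of event 31: event 37, event 17, event 5.
Further upstream: event 29, event 3, event 4, event 23.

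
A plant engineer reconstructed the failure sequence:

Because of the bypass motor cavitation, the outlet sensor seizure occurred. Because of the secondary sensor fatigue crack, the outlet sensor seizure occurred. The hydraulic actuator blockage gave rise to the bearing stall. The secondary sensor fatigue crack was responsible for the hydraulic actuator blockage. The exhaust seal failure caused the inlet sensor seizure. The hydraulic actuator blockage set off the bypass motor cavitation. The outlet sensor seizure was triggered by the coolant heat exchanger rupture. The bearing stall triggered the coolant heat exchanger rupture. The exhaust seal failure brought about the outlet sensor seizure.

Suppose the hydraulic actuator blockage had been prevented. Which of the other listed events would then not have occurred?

the bearing stall, the bypass motor cavitation, the coolant heat exchanger rupture

Downstream of the hydraulic actuator blockage: the bearing stall, the bypass motor cavitation, the coolant heat exchanger rupture, the outlet sensor seizure.
Of those, still caused via another path: the outlet sensor seizure.
The remainder have no surviving cause.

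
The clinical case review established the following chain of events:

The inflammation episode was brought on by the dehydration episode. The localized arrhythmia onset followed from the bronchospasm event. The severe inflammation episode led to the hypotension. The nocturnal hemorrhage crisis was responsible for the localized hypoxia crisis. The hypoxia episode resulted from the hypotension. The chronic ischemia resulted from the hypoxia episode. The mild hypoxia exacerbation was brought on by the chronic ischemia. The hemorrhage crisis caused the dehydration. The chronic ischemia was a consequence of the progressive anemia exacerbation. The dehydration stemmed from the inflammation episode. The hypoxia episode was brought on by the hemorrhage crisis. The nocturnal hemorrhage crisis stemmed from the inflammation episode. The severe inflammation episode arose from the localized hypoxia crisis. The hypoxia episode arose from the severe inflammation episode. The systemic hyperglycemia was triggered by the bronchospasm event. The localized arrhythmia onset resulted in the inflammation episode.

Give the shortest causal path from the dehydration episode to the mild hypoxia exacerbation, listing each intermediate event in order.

the dehydration episode → the inflammation episode → the nocturnal hemorrhage crisis → the localized hypoxia crisis → the severe inflammation episode → the hypoxia episode → the chronic ischemia → the mild hypoxia exacerbation

the dehydration episode → the inflammation episode
the inflammation episode → the nocturnal hemorrhage crisis
the nocturnal hemorrhage crisis → the localized hypoxia crisis
the localized hypoxia crisis → the severe inflammation episode
the severe inflammation episode → the hypoxia episode
the hypoxia episode → the chronic ischemia
the chronic ischemia → the mild hypoxia exacerbation
Length: 7 steps.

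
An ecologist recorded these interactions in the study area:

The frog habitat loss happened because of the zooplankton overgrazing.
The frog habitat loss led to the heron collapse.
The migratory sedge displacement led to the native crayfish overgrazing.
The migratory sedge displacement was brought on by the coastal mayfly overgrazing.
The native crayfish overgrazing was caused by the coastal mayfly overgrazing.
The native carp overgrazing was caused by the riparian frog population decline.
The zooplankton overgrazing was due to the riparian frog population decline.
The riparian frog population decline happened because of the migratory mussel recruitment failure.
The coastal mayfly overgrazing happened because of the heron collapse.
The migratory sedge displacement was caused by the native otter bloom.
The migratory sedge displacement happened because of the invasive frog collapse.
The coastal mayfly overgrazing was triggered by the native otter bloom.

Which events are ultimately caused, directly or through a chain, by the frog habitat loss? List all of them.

the coastal mayfly overgrazing, the heron collapse, the migratory sedge displacement, the native crayfish overgrazing

Direct effects: the heron collapse.
2 steps out: the coastal mayfly overgrazing.
3 steps out: the migratory sedge displacement, the native crayfish overgrazing.
Not reachable from it: the migratory mussel recruitment failure, the riparian frog population decline, the zooplankton overgrazing, the invasive frog collapse, the native carp overgrazing, the native otter bloom.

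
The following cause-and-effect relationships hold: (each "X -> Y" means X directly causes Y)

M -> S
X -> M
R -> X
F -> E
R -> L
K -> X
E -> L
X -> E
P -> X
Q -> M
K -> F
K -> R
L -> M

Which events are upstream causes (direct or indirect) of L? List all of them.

Immediate causes of L: R, E.
Further upstream: P, K, F, X.

E, F, K, P, R, X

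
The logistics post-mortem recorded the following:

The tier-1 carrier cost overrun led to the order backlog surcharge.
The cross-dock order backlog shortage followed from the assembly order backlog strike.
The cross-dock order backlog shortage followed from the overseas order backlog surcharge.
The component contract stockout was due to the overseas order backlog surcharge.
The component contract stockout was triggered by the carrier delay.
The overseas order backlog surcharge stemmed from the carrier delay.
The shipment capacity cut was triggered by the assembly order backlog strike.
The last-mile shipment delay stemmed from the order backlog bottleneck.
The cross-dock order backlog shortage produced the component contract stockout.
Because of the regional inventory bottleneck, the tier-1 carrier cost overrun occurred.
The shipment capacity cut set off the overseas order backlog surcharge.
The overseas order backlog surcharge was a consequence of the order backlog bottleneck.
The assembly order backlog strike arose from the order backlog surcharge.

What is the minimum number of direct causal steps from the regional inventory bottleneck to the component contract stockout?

Shortest chain: the regional inventory bottleneck → the tier-1 carrier cost overrun → the order backlog surcharge → the assembly order backlog strike → the cross-dock order backlog shortage → the component contract stockout.

5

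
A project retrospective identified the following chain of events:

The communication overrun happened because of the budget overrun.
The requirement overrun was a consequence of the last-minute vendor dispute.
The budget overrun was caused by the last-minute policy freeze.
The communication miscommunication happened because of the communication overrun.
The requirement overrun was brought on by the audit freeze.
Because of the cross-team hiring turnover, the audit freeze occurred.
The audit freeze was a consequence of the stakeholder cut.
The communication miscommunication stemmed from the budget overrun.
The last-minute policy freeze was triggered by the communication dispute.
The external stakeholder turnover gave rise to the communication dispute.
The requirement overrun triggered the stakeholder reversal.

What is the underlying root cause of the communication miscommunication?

Tracing upstream from the communication miscommunication: the communication miscommunication ← the budget overrun ← the last-minute policy freeze ← the communication dispute ← the external stakeholder turnover.
The external stakeholder turnover has no stated cause, so it is the root.

the external stakeholder turnover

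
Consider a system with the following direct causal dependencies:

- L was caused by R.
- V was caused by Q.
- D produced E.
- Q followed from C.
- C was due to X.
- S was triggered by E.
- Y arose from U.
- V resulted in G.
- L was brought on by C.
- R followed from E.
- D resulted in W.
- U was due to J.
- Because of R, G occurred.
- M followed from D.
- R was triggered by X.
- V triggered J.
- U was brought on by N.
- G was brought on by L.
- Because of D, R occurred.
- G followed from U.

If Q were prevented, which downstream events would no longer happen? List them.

Downstream of Q: V, J, U, Y, G.
Of those, still caused via another path: U, Y, G.
The remainder have no surviving cause.

J, V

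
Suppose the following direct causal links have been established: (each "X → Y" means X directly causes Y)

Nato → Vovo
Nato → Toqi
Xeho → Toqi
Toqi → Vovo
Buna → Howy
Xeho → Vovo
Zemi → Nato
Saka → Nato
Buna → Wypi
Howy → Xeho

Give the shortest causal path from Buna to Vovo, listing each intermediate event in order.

Buna → Howy
Howy → Xeho
Xeho → Vovo
Length: 3 steps.

Buna → Howy → Xeho → Vovo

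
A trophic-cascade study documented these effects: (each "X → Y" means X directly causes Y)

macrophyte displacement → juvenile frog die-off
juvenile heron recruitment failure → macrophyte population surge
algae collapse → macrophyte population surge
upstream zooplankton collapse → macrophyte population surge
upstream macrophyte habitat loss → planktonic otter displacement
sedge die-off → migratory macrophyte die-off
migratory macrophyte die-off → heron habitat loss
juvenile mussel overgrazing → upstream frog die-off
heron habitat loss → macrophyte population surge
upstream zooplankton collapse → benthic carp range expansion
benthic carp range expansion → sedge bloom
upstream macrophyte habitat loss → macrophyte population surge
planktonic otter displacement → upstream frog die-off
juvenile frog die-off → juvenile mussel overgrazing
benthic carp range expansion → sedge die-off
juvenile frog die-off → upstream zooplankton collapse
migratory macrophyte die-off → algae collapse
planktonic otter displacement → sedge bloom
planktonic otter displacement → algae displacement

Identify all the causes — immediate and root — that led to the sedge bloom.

Immediate causes of the sedge bloom: the planktonic otter displacement, the benthic carp range expansion.
Further upstream: the upstream macrophyte habitat loss, the macrophyte displacement, the juvenile frog die-off, the upstream zooplankton collapse.

the benthic carp range expansion, the juvenile frog die-off, the macrophyte displacement, the planktonic otter displacement, the upstream macrophyte habitat loss, the upstream zooplankton collapse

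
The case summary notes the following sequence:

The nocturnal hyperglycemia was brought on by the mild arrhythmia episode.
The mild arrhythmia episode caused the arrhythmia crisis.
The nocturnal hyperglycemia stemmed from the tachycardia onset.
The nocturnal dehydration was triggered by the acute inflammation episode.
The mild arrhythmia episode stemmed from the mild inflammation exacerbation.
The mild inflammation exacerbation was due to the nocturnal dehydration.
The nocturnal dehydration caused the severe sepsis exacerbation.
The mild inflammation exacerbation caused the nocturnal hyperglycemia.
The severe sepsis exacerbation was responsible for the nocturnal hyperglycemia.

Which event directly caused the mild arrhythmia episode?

Upstream contributors include the acute inflammation episode, the nocturnal dehydration, but only the mild inflammation exacerbation feeds directly into the mild arrhythmia episode.

the mild inflammation exacerbation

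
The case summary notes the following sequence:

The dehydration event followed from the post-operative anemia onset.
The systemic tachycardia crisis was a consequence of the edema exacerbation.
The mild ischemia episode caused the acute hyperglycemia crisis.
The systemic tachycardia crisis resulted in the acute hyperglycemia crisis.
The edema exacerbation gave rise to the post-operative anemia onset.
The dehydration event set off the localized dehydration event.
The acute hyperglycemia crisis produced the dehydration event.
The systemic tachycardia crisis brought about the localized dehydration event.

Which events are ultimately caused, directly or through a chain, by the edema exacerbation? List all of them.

the acute hyperglycemia crisis, the dehydration event, the localized dehydration event, the post-operative anemia onset, the systemic tachycardia crisis

Direct effects: the post-operative anemia onset, the systemic tachycardia crisis.
2 steps out: the acute hyperglycemia crisis, the dehydration event, the localized dehydration event.
Not reachable from it: the mild ischemia episode.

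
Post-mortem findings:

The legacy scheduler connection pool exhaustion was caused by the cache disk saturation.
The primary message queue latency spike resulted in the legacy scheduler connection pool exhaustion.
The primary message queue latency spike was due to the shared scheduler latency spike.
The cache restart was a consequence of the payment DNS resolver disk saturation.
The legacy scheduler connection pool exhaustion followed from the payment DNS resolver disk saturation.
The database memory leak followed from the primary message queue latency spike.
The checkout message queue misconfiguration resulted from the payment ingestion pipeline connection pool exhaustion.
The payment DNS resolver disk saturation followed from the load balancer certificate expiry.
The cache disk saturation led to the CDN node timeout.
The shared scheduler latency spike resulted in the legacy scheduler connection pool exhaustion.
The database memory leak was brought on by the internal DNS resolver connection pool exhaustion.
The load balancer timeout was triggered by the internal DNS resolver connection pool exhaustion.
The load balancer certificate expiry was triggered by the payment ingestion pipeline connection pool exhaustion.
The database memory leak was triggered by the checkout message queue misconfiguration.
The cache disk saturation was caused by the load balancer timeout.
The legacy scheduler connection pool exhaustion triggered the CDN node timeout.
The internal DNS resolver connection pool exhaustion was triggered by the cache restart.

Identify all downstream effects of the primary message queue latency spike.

the CDN node timeout, the database memory leak, the legacy scheduler connection pool exhaustion

Direct effects: the legacy scheduler connection pool exhaustion, the database memory leak.
2 steps out: the CDN node timeout.
Not reachable from it: the payment ingestion pipeline connection pool exhaustion, the checkout message queue misconfiguration, the load balancer certificate expiry, the payment DNS resolver disk saturation, the cache restart, the internal DNS resolver connection pool exhaustion, the shared scheduler latency spike, the load balancer timeout, the cache disk saturation.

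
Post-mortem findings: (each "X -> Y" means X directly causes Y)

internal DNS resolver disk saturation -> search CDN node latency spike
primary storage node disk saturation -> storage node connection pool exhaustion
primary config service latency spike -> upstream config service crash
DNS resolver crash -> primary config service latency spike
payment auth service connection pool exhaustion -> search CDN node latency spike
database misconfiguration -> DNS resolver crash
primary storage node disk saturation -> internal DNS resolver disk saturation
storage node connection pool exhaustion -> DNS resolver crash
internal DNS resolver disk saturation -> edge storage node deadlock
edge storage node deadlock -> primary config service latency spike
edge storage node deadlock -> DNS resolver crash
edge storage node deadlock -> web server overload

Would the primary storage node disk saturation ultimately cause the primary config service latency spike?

There is a causal chain: the primary storage node disk saturation → the internal DNS resolver disk saturation → the edge storage node deadlock → the primary config service latency spike.

Yes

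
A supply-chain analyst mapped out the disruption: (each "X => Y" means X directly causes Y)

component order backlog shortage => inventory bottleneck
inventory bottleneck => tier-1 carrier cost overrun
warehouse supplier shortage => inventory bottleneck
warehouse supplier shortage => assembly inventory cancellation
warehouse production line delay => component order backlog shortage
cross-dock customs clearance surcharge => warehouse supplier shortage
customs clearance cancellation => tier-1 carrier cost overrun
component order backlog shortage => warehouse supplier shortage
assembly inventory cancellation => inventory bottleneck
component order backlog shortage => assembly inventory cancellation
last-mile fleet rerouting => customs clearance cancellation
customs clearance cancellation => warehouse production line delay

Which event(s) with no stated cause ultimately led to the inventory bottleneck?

Tracing upstream from the inventory bottleneck: the inventory bottleneck ← the component order backlog shortage ← the warehouse production line delay ← the customs clearance cancellation ← the last-mile fleet rerouting.
A separate upstream branch: the inventory bottleneck ← the warehouse supplier shortage ← the cross-dock customs clearance surcharge.
Each of those chain origins has no stated cause.

the cross-dock customs clearance surcharge, the last-mile fleet rerouting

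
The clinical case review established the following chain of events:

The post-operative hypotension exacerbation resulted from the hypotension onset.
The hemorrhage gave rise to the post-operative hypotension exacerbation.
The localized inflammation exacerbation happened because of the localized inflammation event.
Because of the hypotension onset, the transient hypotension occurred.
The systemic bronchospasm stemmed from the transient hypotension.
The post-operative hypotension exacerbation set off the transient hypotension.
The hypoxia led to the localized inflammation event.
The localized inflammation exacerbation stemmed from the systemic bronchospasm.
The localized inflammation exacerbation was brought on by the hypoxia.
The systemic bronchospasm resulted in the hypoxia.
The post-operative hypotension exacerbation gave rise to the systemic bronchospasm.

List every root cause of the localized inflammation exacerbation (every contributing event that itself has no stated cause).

the hemorrhage, the hypotension onset

Tracing upstream from the localized inflammation exacerbation: the localized inflammation exacerbation ← the systemic bronchospasm ← the post-operative hypotension exacerbation ← the hypotension onset.
A separate upstream branch: the localized inflammation exacerbation ← the systemic bronchospasm ← the post-operative hypotension exacerbation ← the hemorrhage.
Each of those chain origins has no stated cause.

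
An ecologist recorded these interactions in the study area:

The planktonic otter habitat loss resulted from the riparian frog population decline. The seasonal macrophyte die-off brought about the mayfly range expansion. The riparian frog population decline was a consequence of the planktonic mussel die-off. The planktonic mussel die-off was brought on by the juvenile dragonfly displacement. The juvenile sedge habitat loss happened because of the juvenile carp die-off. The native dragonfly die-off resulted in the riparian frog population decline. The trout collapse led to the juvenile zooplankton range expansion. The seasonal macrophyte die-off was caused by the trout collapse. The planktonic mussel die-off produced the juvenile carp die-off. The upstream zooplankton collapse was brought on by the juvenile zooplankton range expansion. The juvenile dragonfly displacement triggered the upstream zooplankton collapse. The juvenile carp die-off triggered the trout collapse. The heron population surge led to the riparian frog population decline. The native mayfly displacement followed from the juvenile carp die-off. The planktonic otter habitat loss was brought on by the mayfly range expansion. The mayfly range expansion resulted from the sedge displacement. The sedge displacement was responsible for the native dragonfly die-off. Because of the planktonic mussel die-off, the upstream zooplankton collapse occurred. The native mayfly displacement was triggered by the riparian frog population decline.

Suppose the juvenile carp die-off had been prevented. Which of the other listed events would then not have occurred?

the juvenile sedge habitat loss, the juvenile zooplankton range expansion, the seasonal macrophyte die-off, the trout collapse

Downstream of the juvenile carp die-off: the trout collapse, the juvenile zooplankton range expansion, the upstream zooplankton collapse, the seasonal macrophyte die-off, the juvenile sedge habitat loss, the mayfly range expansion, the native mayfly displacement, the planktonic otter habitat loss.
Of those, still caused via another path: the upstream zooplankton collapse, the mayfly range expansion, the native mayfly displacement, the planktonic otter habitat loss.
The remainder have no surviving cause.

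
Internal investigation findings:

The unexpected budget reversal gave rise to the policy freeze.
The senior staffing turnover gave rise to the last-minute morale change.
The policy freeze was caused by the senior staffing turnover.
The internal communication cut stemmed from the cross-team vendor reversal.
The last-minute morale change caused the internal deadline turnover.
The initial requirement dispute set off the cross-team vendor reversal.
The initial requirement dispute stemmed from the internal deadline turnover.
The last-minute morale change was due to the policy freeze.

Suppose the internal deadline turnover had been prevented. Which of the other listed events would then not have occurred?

Downstream of the internal deadline turnover: the initial requirement dispute, the cross-team vendor reversal, the internal communication cut.

the cross-team vendor reversal, the initial requirement dispute, the internal communication cut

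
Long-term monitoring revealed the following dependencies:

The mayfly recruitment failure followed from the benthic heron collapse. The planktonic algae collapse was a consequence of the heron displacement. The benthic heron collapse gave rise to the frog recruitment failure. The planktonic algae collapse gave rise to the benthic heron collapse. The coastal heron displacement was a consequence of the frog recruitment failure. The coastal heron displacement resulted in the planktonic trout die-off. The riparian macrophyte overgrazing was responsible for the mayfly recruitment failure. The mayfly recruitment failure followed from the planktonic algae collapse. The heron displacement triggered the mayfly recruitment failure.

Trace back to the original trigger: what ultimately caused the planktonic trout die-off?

the heron displacement

Tracing upstream from the planktonic trout die-off: the planktonic trout die-off ← the coastal heron displacement ← the frog recruitment failure ← the benthic heron collapse ← the planktonic algae collapse ← the heron displacement.
The heron displacement has no stated cause, so it is the root.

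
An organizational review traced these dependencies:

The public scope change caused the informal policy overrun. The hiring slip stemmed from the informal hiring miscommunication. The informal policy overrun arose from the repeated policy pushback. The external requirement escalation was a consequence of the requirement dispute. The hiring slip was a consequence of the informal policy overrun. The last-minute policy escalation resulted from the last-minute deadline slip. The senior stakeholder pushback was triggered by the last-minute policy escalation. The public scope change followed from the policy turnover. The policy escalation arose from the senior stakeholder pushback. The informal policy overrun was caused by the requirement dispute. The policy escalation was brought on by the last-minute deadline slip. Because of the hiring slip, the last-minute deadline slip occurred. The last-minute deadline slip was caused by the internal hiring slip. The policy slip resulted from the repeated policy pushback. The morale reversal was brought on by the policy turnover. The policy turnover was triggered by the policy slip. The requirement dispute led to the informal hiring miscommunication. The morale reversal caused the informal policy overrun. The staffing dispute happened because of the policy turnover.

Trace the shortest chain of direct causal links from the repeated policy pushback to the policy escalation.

the repeated policy pushback → the informal policy overrun → the hiring slip → the last-minute deadline slip → the policy escalation

the repeated policy pushback → the informal policy overrun
the informal policy overrun → the hiring slip
the hiring slip → the last-minute deadline slip
the last-minute deadline slip → the policy escalation
Length: 4 steps.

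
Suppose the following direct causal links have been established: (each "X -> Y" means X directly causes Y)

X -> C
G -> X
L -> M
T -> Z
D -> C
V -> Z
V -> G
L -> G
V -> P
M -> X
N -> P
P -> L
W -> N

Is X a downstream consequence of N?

Yes

There is a causal chain: N → P → L → M → X.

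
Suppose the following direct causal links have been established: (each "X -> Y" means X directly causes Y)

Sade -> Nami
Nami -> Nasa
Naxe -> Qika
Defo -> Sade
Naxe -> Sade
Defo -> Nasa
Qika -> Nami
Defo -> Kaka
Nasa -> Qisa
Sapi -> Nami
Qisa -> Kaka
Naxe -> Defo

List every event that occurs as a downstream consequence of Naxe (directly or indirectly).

Direct effects: Qika, Defo, Sade.
2 steps out: Nami, Nasa, Kaka.
3 steps out: Qisa.
Not reachable from it: Sapi.

Defo, Kaka, Nami, Nasa, Qika, Qisa, Sade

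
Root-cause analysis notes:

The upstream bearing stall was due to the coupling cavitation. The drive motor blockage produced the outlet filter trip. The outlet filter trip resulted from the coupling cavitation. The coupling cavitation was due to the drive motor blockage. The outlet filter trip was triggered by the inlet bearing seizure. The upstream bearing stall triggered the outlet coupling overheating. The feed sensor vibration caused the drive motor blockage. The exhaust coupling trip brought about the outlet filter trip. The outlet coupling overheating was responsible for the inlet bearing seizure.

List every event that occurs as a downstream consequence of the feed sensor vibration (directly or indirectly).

the coupling cavitation, the drive motor blockage, the inlet bearing seizure, the outlet coupling overheating, the outlet filter trip, the upstream bearing stall

Direct effects: the drive motor blockage.
2 steps out: the coupling cavitation, the outlet filter trip.
3 steps out: the upstream bearing stall.
4 steps out: the outlet coupling overheating.
5 steps out: the inlet bearing seizure.
Not reachable from it: the exhaust coupling trip.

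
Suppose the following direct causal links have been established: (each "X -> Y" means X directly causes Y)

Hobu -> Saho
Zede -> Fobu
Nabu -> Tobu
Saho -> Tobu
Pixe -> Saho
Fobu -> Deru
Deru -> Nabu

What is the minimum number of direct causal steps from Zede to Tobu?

4

Shortest chain: Zede → Fobu → Deru → Nabu → Tobu.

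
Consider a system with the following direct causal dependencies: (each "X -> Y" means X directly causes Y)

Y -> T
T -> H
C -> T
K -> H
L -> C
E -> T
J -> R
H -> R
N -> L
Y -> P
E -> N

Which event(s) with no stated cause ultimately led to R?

E, J, K, Y

Tracing upstream from R: R ← H ← K.
A separate upstream branch: R ← H ← T ← Y.
A separate upstream branch: R ← J.
A separate upstream branch: R ← H ← T ← E.
Each of those chain origins has no stated cause.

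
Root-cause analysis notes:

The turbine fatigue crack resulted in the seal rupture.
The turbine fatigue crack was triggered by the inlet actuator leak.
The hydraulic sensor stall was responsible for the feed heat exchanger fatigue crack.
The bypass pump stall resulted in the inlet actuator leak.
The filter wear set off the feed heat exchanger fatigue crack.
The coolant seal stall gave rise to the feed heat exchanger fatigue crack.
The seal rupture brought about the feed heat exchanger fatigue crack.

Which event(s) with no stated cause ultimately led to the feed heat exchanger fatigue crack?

the bypass pump stall, the coolant seal stall, the filter wear, the hydraulic sensor stall

Tracing upstream from the feed heat exchanger fatigue crack: the feed heat exchanger fatigue crack ← the seal rupture ← the turbine fatigue crack ← the inlet actuator leak ← the bypass pump stall.
A separate upstream branch: the feed heat exchanger fatigue crack ← the filter wear.
A separate upstream branch: the feed heat exchanger fatigue crack ← the hydraulic sensor stall.
A separate upstream branch: the feed heat exchanger fatigue crack ← the coolant seal stall.
Each of those chain origins has no stated cause.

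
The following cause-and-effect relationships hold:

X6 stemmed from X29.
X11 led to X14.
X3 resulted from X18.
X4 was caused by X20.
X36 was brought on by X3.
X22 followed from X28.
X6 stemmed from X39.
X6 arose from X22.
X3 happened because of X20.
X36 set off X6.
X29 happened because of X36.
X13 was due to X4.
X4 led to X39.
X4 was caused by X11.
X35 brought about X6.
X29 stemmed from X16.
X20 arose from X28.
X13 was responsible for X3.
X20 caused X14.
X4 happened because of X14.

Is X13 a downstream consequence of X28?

There is a causal chain: X28 → X20 → X4 → X13.

Yes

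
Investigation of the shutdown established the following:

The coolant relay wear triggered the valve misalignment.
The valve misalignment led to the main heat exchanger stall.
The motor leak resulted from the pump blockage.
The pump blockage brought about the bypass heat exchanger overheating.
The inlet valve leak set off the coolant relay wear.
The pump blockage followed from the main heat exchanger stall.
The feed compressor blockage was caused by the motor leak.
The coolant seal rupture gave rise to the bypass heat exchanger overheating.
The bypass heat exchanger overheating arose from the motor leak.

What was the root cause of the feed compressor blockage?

Tracing upstream from the feed compressor blockage: the feed compressor blockage ← the motor leak ← the pump blockage ← the main heat exchanger stall ← the valve misalignment ← the coolant relay wear ← the inlet valve leak.
The inlet valve leak has no stated cause, so it is the root.

the inlet valve leak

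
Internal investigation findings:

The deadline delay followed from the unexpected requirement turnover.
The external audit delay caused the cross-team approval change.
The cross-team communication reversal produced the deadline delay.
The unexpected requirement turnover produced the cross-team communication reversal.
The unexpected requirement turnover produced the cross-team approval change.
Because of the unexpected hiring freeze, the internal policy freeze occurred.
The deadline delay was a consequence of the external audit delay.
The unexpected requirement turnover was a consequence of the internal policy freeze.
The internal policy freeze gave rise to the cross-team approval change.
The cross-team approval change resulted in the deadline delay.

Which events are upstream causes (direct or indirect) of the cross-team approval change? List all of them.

the external audit delay, the internal policy freeze, the unexpected hiring freeze, the unexpected requirement turnover

Immediate causes of the cross-team approval change: the internal policy freeze, the external audit delay, the unexpected requirement turnover.
Further upstream: the unexpected hiring freeze.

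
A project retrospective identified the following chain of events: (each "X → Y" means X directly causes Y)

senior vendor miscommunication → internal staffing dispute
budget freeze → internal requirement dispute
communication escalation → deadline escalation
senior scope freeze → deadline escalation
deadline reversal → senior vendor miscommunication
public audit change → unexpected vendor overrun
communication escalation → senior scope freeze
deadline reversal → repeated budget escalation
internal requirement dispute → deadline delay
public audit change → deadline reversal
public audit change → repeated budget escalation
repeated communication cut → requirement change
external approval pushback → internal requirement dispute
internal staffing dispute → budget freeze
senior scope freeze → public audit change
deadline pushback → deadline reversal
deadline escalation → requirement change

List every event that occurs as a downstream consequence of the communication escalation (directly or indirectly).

the budget freeze, the deadline delay, the deadline escalation, the deadline reversal, the internal requirement dispute, the internal staffing dispute, the public audit change, the repeated budget escalation, the requirement change, the senior scope freeze, the senior vendor miscommunication, the unexpected vendor overrun

Direct effects: the senior scope freeze, the deadline escalation.
2 steps out: the public audit change, the requirement change.
3 steps out: the unexpected vendor overrun, the deadline reversal, the repeated budget escalation.
4 steps out: the senior vendor miscommunication.
5 steps out: the internal staffing dispute.
6 steps out: the budget freeze.
7 steps out: the internal requirement dispute.
8 steps out: the deadline delay.
Not reachable from it: the repeated communication cut, the deadline pushback, the external approval pushback.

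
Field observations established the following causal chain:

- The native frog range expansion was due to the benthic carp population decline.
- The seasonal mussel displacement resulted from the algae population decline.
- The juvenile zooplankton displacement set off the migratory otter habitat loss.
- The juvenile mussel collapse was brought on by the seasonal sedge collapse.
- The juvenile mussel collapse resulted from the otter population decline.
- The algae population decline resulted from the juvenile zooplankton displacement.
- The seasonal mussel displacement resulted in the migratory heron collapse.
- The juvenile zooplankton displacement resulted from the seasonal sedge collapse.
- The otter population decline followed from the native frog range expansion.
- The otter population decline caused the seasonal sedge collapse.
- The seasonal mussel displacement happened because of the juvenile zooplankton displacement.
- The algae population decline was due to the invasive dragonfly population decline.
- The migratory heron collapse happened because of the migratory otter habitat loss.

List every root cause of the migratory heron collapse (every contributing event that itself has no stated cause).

Tracing upstream from the migratory heron collapse: the migratory heron collapse ← the seasonal mussel displacement ← the juvenile zooplankton displacement ← the seasonal sedge collapse ← the otter population decline ← the native frog range expansion ← the benthic carp population decline.
A separate upstream branch: the migratory heron collapse ← the seasonal mussel displacement ← the algae population decline ← the invasive dragonfly population decline.
Each of those chain origins has no stated cause.

the benthic carp population decline, the invasive dragonfly population decline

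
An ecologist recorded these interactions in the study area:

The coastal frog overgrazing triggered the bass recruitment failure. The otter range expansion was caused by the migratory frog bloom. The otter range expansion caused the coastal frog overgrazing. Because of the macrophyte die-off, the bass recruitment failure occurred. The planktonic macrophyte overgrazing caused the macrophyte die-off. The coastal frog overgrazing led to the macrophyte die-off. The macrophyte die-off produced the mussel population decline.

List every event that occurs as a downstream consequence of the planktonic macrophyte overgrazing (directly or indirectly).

Direct effects: the macrophyte die-off.
2 steps out: the bass recruitment failure, the mussel population decline.
Not reachable from it: the migratory frog bloom, the otter range expansion, the coastal frog overgrazing.

the bass recruitment failure, the macrophyte die-off, the mussel population decline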